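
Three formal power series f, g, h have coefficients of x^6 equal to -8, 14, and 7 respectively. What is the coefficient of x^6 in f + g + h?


Series addition is componentwise:
-8 + 14 + 7
= 13

13


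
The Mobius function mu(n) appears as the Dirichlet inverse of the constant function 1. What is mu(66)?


66 = 2 * 3 * 11 (all distinct primes).
mu(66) = (-1)^3 = -1

-1


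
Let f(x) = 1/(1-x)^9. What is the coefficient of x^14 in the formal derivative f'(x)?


Differentiate: d/dx [ 1/(1-x)^r ] = r / (1-x)^(r+1).
Here r = 9, so f'(x) = 9 / (1-x)^10.
The expansion of 1/(1-x)^(r+1) has coefficient of x^n equal to C(n+r, r).
So the coefficient of x^14 in f'(x) is
9 * C(23, 9) = 9 * 817190 = 7354710

7354710


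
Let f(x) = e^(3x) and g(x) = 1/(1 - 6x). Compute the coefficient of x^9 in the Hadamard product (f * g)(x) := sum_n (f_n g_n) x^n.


Expanding: f_k = 3^k/k! (from e^(3x)) and g_k = 6^k (from 1/(1 - 6x)). So the Hadamard coefficient (f * g)_k = 3^k 6^k / k! = (18)^k / k!.
For k = 9: 18^9/9! = 198359290368/362880 = 19131876/35.

19131876/35


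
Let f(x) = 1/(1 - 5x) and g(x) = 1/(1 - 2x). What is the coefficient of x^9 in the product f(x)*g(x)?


The coefficient of x^n in f*g is the Cauchy product: sum_{k=0}^{n} a^k * b^(n-k).
With a=5, b=2, n=9:
sum_{k=0}^{9} 5^k * 2^(9-k)
= 3254867

3254867


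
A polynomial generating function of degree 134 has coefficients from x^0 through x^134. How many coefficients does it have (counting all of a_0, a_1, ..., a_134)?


A polynomial of degree 134 takes the form a_0 + a_1 x + ... + a_134 x^134.
The number of coefficients is 134 + 1 = 135.

135


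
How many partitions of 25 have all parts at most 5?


Using the generating function (1-x)^(-1)(1-x^2)^(-1)...(1-x^5)^(-1),
the coefficient of x^25 counts these restricted partitions.
Result = 377

377


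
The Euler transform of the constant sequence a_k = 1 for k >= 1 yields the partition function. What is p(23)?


The Euler transform converts the sequence a_k = 1 into the number of integer partitions.
Using the recurrence or dynamic programming:
p(23) = 1255

1255


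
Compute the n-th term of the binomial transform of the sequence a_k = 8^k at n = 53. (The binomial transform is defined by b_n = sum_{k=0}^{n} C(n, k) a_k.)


With a_k = 8^k, b_n = sum_{k=0}^{n} C(n, k) 8^k = (1 + 8)^n by the binomial theorem.
For n = 53: (1 + 8)^53 = 9^53 = 375710212613636260325580163599137907799836383538729.

375710212613636260325580163599137907799836383538729


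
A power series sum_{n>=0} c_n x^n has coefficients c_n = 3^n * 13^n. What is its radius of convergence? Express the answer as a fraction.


By the root test (Cauchy-Hadamard), the radius is R = 1 / limsup_n |c_n|^(1/n).
Here |c_n|^(1/n) = (3^n * 13^n)^(1/n) = 3 * 13 = 39 for all n.
So R = 1/39 = 1/39.

1/39


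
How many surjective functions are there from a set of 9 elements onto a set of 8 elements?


By inclusion-exclusion on which target elements are missed, the number of surjections from an n-set onto a k-set is
surj(n, k) = sum_{j=0}^{k} (-1)^j C(k, j) (k - j)^n.
Equivalently surj(n, k) = k! * S(n, k), where S(n, k) is the Stirling number of the second kind.
For n = 9, k = 8:
S(9, 8) = 36, so
surj = 8! * 36 = 40320 * 36 = 1451520.

1451520


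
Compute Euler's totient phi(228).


phi(n) counts integers in [1, n] coprime to n. Using the multiplicative formula phi(n) = n * prod_{p | n} (1 - 1/p):
228 = 2^2 * 3 * 19, so
phi(228) = 228 * (1 - 1/2) * (1 - 1/3) * (1 - 1/19) = 72.

72


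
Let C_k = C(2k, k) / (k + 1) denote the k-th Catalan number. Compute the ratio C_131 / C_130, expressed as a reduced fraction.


Using C_k = (2k)! / (k! (k+1)!), the ratio C_{k+1}/C_k simplifies to
C_{k+1}/C_k = [(2k+2)! / ((k+1)! (k+2)!)] * [k! (k+1)! / (2k)!]
 = (2k+2)(2k+1) / ((k+1)(k+2)) = 2(2k+1) / (k+2).
For k = 130: 2(2*130 + 1) / (130 + 2) = 522/132 = 87/22.

87/22


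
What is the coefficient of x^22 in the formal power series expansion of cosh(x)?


The Maclaurin series is cosh(t) = sum_{m>=0} t^(2m) / (2m)!, so substituting t = x, only even powers of x are nonzero, with coefficient of x^(2m) equal to 1 / (2m)!.
For x^22 the coefficient is 1/22! = 1/1124000727777607680000 = 1/1124000727777607680000.

1/1124000727777607680000


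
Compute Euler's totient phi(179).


phi(n) counts integers in [1, n] coprime to n. Using the multiplicative formula phi(n) = n * prod_{p | n} (1 - 1/p):
179 = 179, so
phi(179) = 179 * (1 - 1/179) = 178.

178


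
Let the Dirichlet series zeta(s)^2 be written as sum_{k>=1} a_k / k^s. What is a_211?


The Dirichlet convolution of the constant function 1 with itself gives (1 * 1)(k) = sum_{d | k} 1 = d(k), the number of positive divisors of k.
Since zeta(s) = sum_{k>=1} 1/k^s, we have zeta(s)^2 = sum_{k>=1} d(k)/k^s, so a_k = d(k).
For k = 211: the divisors are 1, 211.
Count = 2.

2


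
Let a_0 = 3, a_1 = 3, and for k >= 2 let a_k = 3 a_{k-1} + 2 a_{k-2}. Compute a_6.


Iterating the recurrence forward:
a_0 = 3
a_1 = 3
a_2 = 3*3 + 2*3 = 15
a_3 = 3*15 + 2*3 = 51
a_4 = 3*51 + 2*15 = 183
a_5 = 3*183 + 2*51 = 651
a_6 = 3*651 + 2*183 = 2319
So a_6 = 2319.

2319


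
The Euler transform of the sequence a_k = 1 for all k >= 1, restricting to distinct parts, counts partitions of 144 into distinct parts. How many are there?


Partitions of 144 into distinct parts can be computed via generating function.
Product (1+x)(1+x^2)(1+x^3)...
The coefficient of x^144 = 12769602

12769602


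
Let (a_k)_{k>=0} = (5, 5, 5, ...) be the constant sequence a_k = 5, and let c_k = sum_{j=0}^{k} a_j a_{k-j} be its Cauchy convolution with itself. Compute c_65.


Since a_j = 5 for all j >= 0, the convolution sum becomes
c_k = sum_{j=0}^{k} 5 * 5 = 25 * (k + 1).
Equivalently, the generating function of (a_k) is 5/(1 - x) and its square is 25/(1 - x)^2 = sum_{k>=0} 25(k + 1) x^k.
For k = 65: 25 * 66 = 1650.

1650


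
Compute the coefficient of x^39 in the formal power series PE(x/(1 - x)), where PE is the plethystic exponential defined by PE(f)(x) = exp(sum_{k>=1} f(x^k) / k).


For f(x) = x/(1 - x) we have
sum_{k>=1} f(x^k) / k = sum_{k>=1} (1/k) * x^k / (1 - x^k) = sum_{k, m >= 1} x^(k m) / k,
which after exponentiating simplifies to
PE(x/(1 - x)) = prod_{k>=1} 1 / (1 - x^k).
This is the generating function for the partition function p(n), so the coefficient of x^39 is p(39).
Computing p(39) by dynamic programming over parts 1, 2, ..., 39: p(39) = 31185.

31185


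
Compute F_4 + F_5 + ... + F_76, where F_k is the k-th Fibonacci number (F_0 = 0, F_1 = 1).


Use the identity sum_{k=0}^{N} F_k = F_{N+2} - 1 (which follows from F_{k+2} - F_{k+1} = F_k). Then
sum_{k=4}^{76} F_k = (F_{78} - 1) - (F_{5} - 1) = F_{78} - F_{5}.
Computing: F_{78} = 8944394323791464, F_{5} = 5, so
Sum = 8944394323791464 - 5 = 8944394323791459.

8944394323791459


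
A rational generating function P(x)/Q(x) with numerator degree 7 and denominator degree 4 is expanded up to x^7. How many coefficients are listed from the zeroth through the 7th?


Expanding up to x^7 gives the coefficients for x^0, x^1, ..., x^7.
That is 7 + 1 = 8 coefficients in total.

8


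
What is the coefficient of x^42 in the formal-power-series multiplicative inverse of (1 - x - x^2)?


Let the inverse be f(x) = sum_{k>=0} a_k x^k. From f(x) * (1 - x - x^2) = 1 and matching coefficients:
 x^0: a_0 = 1.
 x^1: a_1 - a_0 = 0, so a_1 = 1.
 x^k (k >= 2): a_k - a_{k-1} - a_{k-2} = 0, i.e. a_k = a_{k-1} + a_{k-2}.
This is the Fibonacci-type recurrence shifted so that a_0 = a_1 = 1.
Iterating: a_0=1, a_1=1, a_2=2, a_3=3, a_4=5, a_5=8, a_6=13, a_7=21, a_8=34, a_9=55, ...
a_42 = 433494437.

433494437


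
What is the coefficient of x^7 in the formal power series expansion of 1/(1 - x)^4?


The expansion 1/(1 - x)^r = sum_{k>=0} C(k + r - 1, r - 1) x^k follows from the multiset / negative-binomial theorem (or from repeated differentiation of the geometric series).
For r = 4 and k = 7:
C(10, 3) = 3628800 / (6 * 5040) = 120.

120


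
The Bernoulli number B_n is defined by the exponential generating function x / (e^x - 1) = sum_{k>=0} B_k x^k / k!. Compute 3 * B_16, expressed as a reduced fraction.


Bernoulli numbers can also be computed recursively via B_0 = 1 and sum_{j=0}^{m} C(m+1, j) B_j = 0 for m >= 1. Odd-index Bernoulli numbers vanish for k >= 3.
Computing B_16 = -3617/510, so 3 * B_16 = 3 * -3617/510 = -3617/170.

-3617/170


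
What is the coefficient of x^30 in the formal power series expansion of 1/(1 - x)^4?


The negative binomial / multiset identity is
1/(1 - x)^r = sum_{k>=0} C(k + r - 1, r - 1) x^k.
Here r = 4 and k = 30, so the coefficient is
C(30 + 3, 3) = C(33, 3)
= 5456

5456


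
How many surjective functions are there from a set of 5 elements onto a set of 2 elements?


By inclusion-exclusion on which target elements are missed, the number of surjections from an n-set onto a k-set is
surj(n, k) = sum_{j=0}^{k} (-1)^j C(k, j) (k - j)^n.
Equivalently surj(n, k) = k! * S(n, k), where S(n, k) is the Stirling number of the second kind.
For n = 5, k = 2:
S(5, 2) = 15, so
surj = 2! * 15 = 2 * 15 = 30.

30


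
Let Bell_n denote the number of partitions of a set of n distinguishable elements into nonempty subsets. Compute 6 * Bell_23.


Bell_23 can be computed from the Bell triangle or from Dobinski's identity Bell_n = (1/e) * sum_{k>=0} k^n / k!.
Computing Bell_23 = 44152005855084346.
Then 6 * 44152005855084346 = 264912035130506076.

264912035130506076


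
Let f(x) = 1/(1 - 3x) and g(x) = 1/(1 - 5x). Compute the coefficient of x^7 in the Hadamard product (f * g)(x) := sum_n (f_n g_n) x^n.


f has coefficients f_k = 3^k and g has coefficients g_k = 5^k, so the Hadamard product has coefficient (f*g)_k = 3^k * 5^k = 15^k.
For k = 7: 15^7 = 170859375.

170859375


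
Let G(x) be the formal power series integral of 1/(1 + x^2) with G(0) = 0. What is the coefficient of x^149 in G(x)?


1/(1 + x^2) = sum_{j>=0} (-1)^j x^(2j). Integrating termwise with G(0) = 0:
G(x) = sum_{j>=0} (-1)^j x^(2j+1) / (2j+1) = arctan(x).
Only odd powers are nonzero. For x^149 write 149 = 2*74 + 1, giving
(-1)^74 / 149 = 1/149 = 1/149.

1/149


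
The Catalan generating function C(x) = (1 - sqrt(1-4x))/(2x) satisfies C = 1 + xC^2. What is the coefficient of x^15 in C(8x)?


Substituting x -> 8x scales the n-th coefficient by 8^n, so [x^15] C(8x) = 8^15 * C_15.
C_15 = C(2*15, 15)/(16) = 155117520/16 = 9694845.
So 8^15 * 9694845 = 35184372088832 * 9694845 = 341107033823552471040.

341107033823552471040


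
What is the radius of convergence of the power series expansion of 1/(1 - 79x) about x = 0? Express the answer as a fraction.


Expanding 1/(1 - 79x) = sum_{k>=0} 79^k x^k, the series converges when |79x| < 1, i.e., |x| < 1/79.
So the radius of convergence is 1/79 = 1/79.

1/79


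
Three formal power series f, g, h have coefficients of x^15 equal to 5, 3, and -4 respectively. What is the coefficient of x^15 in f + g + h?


Series addition is componentwise:
5 + 3 + -4
= 4

4


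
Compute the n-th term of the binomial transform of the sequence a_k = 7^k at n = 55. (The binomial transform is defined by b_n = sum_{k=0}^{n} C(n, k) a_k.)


With a_k = 7^k, b_n = sum_{k=0}^{n} C(n, k) 7^k = (1 + 7)^n by the binomial theorem.
For n = 55: (1 + 7)^55 = 8^55 = 46768052394588893382517914646921056628989841375232.

46768052394588893382517914646921056628989841375232


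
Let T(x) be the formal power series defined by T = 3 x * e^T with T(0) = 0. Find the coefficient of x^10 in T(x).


Apply the Lagrange inversion formula: if T = 3 x * phi(T) with phi(t) = e^t, then
[x^n] T = 3^n * (1/n) [t^(n-1)] phi(t)^n = 3^n * (1/n) [t^(n-1)] e^(n t) = 3^n * (1/n) * n^(n-1) / (n-1)! = 3^n * n^(n-1) / n!.
When c = 1 this is the Cayley count of rooted labeled trees on n vertices, divided by n!.
For n = 10: 3^10 * 10^9 / 10! = 59049 * 1000000000/3628800 = 113906250/7.

113906250/7


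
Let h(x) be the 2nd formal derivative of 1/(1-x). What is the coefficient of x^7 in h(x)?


Differentiating 2 times: d^2/dx^2 [1/(1-x)] = 2!/(1-x)^3.
The expansion 1/(1-x)^3 = sum_{k>=0} C(k+2, 2) x^k, so the coefficient of x^n in 2!/(1-x)^3 is 2! * C(n+2, 2).
For n = 7: 2 * C(9, 2) = 2 * 36 = 72

72


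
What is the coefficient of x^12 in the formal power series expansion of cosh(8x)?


The Maclaurin series is cosh(t) = sum_{m>=0} t^(2m) / (2m)!, so substituting t = 8x, only even powers of x are nonzero, with coefficient of x^(2m) equal to 8^(2m) / (2m)!.
For x^12 the coefficient is 8^12/12! = 68719476736/479001600 = 67108864/467775.

67108864/467775


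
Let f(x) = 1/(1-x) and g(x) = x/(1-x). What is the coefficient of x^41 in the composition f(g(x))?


First simplify the composition: f(g(x)) = 1/(1 - x/(1-x)) = (1-x)/((1-x) - x) = (1-x)/(1-2x).
Now extract the coefficient. Write (1-x)/(1-2x) = 1/(1-2x) - x/(1-2x).
The coefficient of x^n in 1/(1-2x) is 2^n, and in x/(1-2x) is 2^(n-1) (for n >= 1).
So the coefficient of x^41 is 2^41 - 2^40 = 2199023255552 - 1099511627776 = 1099511627776.

1099511627776


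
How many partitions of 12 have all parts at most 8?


Using the generating function (1-x)^(-1)(1-x^2)^(-1)...(1-x^8)^(-1),
the coefficient of x^12 counts these restricted partitions.
Result = 70

70


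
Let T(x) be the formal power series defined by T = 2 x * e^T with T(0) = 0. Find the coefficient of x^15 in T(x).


Apply the Lagrange inversion formula: if T = 2 x * phi(T) with phi(t) = e^t, then
[x^n] T = 2^n * (1/n) [t^(n-1)] phi(t)^n = 2^n * (1/n) [t^(n-1)] e^(n t) = 2^n * (1/n) * n^(n-1) / (n-1)! = 2^n * n^(n-1) / n!.
When c = 1 this is the Cayley count of rooted labeled trees on n vertices, divided by n!.
For n = 15: 2^15 * 15^14 / 15! = 32768 * 29192926025390625/1307674368000 = 5125781250000/7007.

5125781250000/7007


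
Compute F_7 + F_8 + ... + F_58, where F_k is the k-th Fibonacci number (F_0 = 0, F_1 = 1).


Use the identity sum_{k=0}^{N} F_k = F_{N+2} - 1 (which follows from F_{k+2} - F_{k+1} = F_k). Then
sum_{k=7}^{58} F_k = (F_{60} - 1) - (F_{8} - 1) = F_{60} - F_{8}.
Computing: F_{60} = 1548008755920, F_{8} = 21, so
Sum = 1548008755920 - 21 = 1548008755899.

1548008755899


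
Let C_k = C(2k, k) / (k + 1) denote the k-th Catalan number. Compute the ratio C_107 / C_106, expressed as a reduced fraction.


Using C_k = (2k)! / (k! (k+1)!), the ratio C_{k+1}/C_k simplifies to
C_{k+1}/C_k = [(2k+2)! / ((k+1)! (k+2)!)] * [k! (k+1)! / (2k)!]
 = (2k+2)(2k+1) / ((k+1)(k+2)) = 2(2k+1) / (k+2).
For k = 106: 2(2*106 + 1) / (106 + 2) = 426/108 = 71/18.

71/18


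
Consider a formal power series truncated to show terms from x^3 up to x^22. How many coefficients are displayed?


From x^3 to x^22 inclusive, the count is 22 - 3 + 1 = 20.

20


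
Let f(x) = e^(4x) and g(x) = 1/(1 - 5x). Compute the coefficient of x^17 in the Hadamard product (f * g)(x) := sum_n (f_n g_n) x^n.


Expanding: f_k = 4^k/k! (from e^(4x)) and g_k = 5^k (from 1/(1 - 5x)). So the Hadamard coefficient (f * g)_k = 4^k 5^k / k! = (20)^k / k!.
For k = 17: 20^17/17! = 13107200000000000000000/355687428096000 = 3200000000000000/86837751.

3200000000000000/86837751


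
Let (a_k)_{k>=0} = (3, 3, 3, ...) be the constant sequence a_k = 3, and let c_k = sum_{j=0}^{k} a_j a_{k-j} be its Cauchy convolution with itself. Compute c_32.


Since a_j = 3 for all j >= 0, the convolution sum becomes
c_k = sum_{j=0}^{k} 3 * 3 = 9 * (k + 1).
Equivalently, the generating function of (a_k) is 3/(1 - x) and its square is 9/(1 - x)^2 = sum_{k>=0} 9(k + 1) x^k.
For k = 32: 9 * 33 = 297.

297


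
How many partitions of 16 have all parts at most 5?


Using the generating function (1-x)^(-1)(1-x^2)^(-1)...(1-x^5)^(-1),
the coefficient of x^16 counts these restricted partitions.
Result = 101

101


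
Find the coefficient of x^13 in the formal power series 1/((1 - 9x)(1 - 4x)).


By partial fractions or Cauchy convolution:
The coefficient equals sum_{k=0}^{13} 9^k * 4^(13-k).
= 4575304803901

4575304803901


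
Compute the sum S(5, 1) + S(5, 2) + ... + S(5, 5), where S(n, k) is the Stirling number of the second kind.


By definition, S(n, k) counts partitions of an n-set into exactly k nonempty blocks.
Computing row n = 5 for k = 1..5:
S(5, k): 1, 15, 25, 10, 1
Sum = 52. (This equals Bell_5 since the sum runs over all k.)

52


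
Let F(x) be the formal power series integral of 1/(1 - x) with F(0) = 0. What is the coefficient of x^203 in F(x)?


1/(1 - x) = sum_{k>=0} x^k. Integrating termwise and using F(0) = 0 gives
F(x) = sum_{k>=0} x^(k+1) / (k+1) = sum_{m>=1} x^m / m = -ln(1 - x).
So the coefficient of x^203 is 1/203 = 1/203.

1/203


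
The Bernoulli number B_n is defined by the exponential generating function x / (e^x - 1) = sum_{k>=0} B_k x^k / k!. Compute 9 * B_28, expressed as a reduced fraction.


Bernoulli numbers can also be computed recursively via B_0 = 1 and sum_{j=0}^{m} C(m+1, j) B_j = 0 for m >= 1. Odd-index Bernoulli numbers vanish for k >= 3.
Computing B_28 = -23749461029/870, so 9 * B_28 = 9 * -23749461029/870 = -71248383087/290.

-71248383087/290


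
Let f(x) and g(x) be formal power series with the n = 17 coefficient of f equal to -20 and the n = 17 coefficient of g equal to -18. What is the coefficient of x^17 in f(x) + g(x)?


Addition of formal power series is termwise.
The coefficient of x^17 in f + g = -20 + -18
= -38

-38


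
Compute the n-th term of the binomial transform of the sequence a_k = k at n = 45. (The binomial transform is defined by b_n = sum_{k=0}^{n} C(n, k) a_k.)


With a_k = k, b_n = sum_{k=0}^{n} C(n, k) k. Using k * C(n, k) = n * C(n-1, k-1) gives b_n = n * sum_{k>=1} C(n-1, k-1) = n * 2^(n-1).
For n = 45: 45 * 2^44 = 45 * 17592186044416 = 791648371998720.

791648371998720


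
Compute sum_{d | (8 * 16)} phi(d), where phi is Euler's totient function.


First, 8 * 16 = 128. One classical identity is sum_{d | n} phi(d) = n (each k in [1, n] has a unique gcd with n, and among the k's with gcd(k, n) = n/d there are phi(d) of them). So the sum equals 128. We also verify directly:
Divisors of 128: 1, 2, 4, 8, 16, 32, 64, 128.
phi values: 1, 1, 2, 4, 8, 16, 32, 64.
Sum = 128.

128


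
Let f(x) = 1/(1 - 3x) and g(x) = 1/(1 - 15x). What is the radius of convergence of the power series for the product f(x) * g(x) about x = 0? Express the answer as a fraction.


The radius of 1/(1 - 3x) is 1/3 (nearest singularity at x = 1/3), and the radius of 1/(1 - 15x) is 1/15.
The product f(x)*g(x) = 1/((1 - 3x)(1 - 15x)) has singularities at both 1/3 and 1/15, so its radius of convergence is the distance to the nearest one:
min(1/3, 1/15) = 1/15.

1/15


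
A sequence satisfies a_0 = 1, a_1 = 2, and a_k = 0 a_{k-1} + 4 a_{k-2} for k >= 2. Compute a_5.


The characteristic equation is t^2 - 0 t - 4 = 0, with roots r_1 = 2 and r_2 = -2 (so c_1 = r_1 + r_2, c_2 = -r_1 r_2 as required).
One can use the closed form a_n = A r_1^n + B r_2^n, but direct iteration is more reliable:
a_0 = 1, a_1 = 2, a_2 = 4, a_3 = 8, a_4 = 16, a_5 = 32.
So a_5 = 32.

32


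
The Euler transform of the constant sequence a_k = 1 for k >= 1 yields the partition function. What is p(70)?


The Euler transform converts the sequence a_k = 1 into the number of integer partitions.
Using the recurrence or dynamic programming:
p(70) = 4087968

4087968


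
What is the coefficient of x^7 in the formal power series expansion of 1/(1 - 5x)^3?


The general identity 1/(1 - c x)^r = sum_{k>=0} c^k C(k + r - 1, r - 1) x^k follows by substituting y = c x into 1/(1 - y)^r = sum_{k>=0} C(k + r - 1, r - 1) y^k.
For c = 5, r = 3, k = 7:
5^7 * C(9, 2) = 78125 * 36 = 2812500.

2812500


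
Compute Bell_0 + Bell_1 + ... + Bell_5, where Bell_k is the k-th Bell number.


Recall Bell_k counts set partitions of a k-set (with Bell_0 = 1 by convention).
Bell_0 through Bell_5: 1, 1, 2, 5, 15, 52
Sum = 1 + 1 + 2 + 5 + 15 + 52 = 76.

76


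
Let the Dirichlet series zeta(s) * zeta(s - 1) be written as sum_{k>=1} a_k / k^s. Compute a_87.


Convolution gives a_k = sum_{d | k} d * 1 = sum_{d | k} d = sigma(k), the sum of positive divisors of k.
For k = 87, the divisors are 1, 3, 29, 87, so
sigma(87) = 1 + 3 + 29 + 87 = 120.

120


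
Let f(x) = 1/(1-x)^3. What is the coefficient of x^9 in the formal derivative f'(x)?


Differentiate: d/dx [ 1/(1-x)^r ] = r / (1-x)^(r+1).
Here r = 3, so f'(x) = 3 / (1-x)^4.
The expansion of 1/(1-x)^(r+1) has coefficient of x^n equal to C(n+r, r).
So the coefficient of x^9 in f'(x) is
3 * C(12, 3) = 3 * 220 = 660

660


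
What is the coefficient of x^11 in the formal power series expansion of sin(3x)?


The Maclaurin series is sin(t) = sum_{k>=0} (-1)^k t^(2k+1) / (2k+1)!, so substituting t = 3x, only odd powers of x are nonzero, with coefficient of x^(2k+1) equal to (-1)^k 3^(2k+1) / (2k+1)!.
Write 11 = 2*5 + 1, giving the coefficient (-1)^5 * 3^11 / 11! = -177147/39916800 = -2187/492800.

-2187/492800


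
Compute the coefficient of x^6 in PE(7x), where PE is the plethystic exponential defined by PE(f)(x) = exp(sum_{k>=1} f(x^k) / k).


With f(x) = 7x, the exponent is sum_{k>=1} 7 x^k / k = 7 * (-ln(1 - x)). Exponentiating:
PE(7x) = exp(-7 ln(1 - x)) = 1/(1 - x)^7.
By the negative binomial expansion, [x^n] 1/(1 - x)^7 = C(n + 6, 6).
For n = 6: C(12, 6) = 924.

924


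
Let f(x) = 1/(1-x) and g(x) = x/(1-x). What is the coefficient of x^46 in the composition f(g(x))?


First simplify the composition: f(g(x)) = 1/(1 - x/(1-x)) = (1-x)/((1-x) - x) = (1-x)/(1-2x).
Now extract the coefficient. Write (1-x)/(1-2x) = 1/(1-2x) - x/(1-2x).
The coefficient of x^n in 1/(1-2x) is 2^n, and in x/(1-2x) is 2^(n-1) (for n >= 1).
So the coefficient of x^46 is 2^46 - 2^45 = 70368744177664 - 35184372088832 = 35184372088832.

35184372088832


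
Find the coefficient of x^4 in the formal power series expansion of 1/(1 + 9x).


Write 1/(1 + c x) = 1/(1 - (-c) x) and apply the geometric-series identity
1/(1 - y) = sum_{k>=0} y^k to get 1/(1 + c x) = sum_{k>=0} (-c)^k x^k.
So the coefficient of x^k is (-c)^k = (-1)^k * c^k.
Here c = 9 and k = 4:
(-9)^4 = 1 * 6561 = 6561

6561


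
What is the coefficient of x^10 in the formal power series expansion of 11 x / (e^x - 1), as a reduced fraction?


The exponential generating function for Bernoulli numbers is
x / (e^x - 1) = sum_{k>=0} B_k x^k / k!.
So the coefficient of x^10 in 11 x / (e^x - 1) is 11 B_10 / 10!.
Computing: B_10 = 5/66, 10! = 3628800, giving
11 * 5/66 / 3628800 = 1/4354560.

1/4354560


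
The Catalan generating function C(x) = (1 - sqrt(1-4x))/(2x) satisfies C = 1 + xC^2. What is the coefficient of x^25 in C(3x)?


Substituting x -> 3x scales the n-th coefficient by 3^n, so [x^25] C(3x) = 3^25 * C_25.
C_25 = C(2*25, 25)/(26) = 126410606437752/26 = 4861946401452.
So 3^25 * 4861946401452 = 847288609443 * 4861946401452 = 4119471805672662916111236.

4119471805672662916111236


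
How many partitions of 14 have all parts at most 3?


Using the generating function (1-x)^(-1)(1-x^2)^(-1)(1-x^3)^(-1),
the coefficient of x^14 counts these restricted partitions.
Result = 24

24


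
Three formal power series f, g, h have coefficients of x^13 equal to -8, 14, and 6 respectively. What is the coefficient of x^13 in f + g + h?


Series addition is componentwise:
-8 + 14 + 6
= 12

12


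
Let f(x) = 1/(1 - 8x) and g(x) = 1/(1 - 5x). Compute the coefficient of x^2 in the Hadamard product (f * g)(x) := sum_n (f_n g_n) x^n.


f has coefficients f_k = 8^k and g has coefficients g_k = 5^k, so the Hadamard product has coefficient (f*g)_k = 8^k * 5^k = 40^k.
For k = 2: 40^2 = 1600.

1600


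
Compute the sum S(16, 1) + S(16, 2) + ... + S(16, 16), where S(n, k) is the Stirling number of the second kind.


By definition, S(n, k) counts partitions of an n-set into exactly k nonempty blocks.
Computing row n = 16 for k = 1..16:
S(16, k): 1, 32767, 7141686, 171798901, 1096190550, 2734926558, 3281882604, 2141764053, 820784250, 193754990, 28936908, 2757118, 165620, 6020, 120, 1
Sum = 10480142147. (This equals Bell_16 since the sum runs over all k.)

10480142147


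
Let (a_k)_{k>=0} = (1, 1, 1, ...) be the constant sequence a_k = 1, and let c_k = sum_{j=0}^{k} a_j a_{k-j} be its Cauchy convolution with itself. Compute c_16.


Since a_j = 1 for all j >= 0, the convolution sum becomes
c_k = sum_{j=0}^{k} 1 * 1 = 1 * (k + 1).
Equivalently, the generating function of (a_k) is 1/(1 - x) and its square is 1/(1 - x)^2 = sum_{k>=0} 1(k + 1) x^k.
For k = 16: 1 * 17 = 17.

17


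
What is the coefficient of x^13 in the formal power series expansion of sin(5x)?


The Maclaurin series is sin(t) = sum_{k>=0} (-1)^k t^(2k+1) / (2k+1)!, so substituting t = 5x, only odd powers of x are nonzero, with coefficient of x^(2k+1) equal to (-1)^k 5^(2k+1) / (2k+1)!.
Write 13 = 2*6 + 1, giving the coefficient (-1)^6 * 5^13 / 13! = 1220703125/6227020800 = 48828125/249080832.

48828125/249080832


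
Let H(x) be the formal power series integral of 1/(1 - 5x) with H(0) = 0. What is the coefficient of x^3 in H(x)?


1/(1 - 5x) = sum_{k>=0} 5^k x^k. Integrating termwise with H(0) = 0:
H(x) = sum_{k>=0} 5^k x^(k+1) / (k+1) = sum_{m>=1} 5^(m-1) x^m / m.
For m = 3: 5^2/3 = 25/3 = 25/3.

25/3


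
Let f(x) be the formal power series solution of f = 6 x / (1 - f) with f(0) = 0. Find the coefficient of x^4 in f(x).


Apply Lagrange inversion: f = 6 x * phi(f) with phi(t) = 1/(1 - t), so
[x^n] f = 6^n * (1/n) [t^(n-1)] phi(t)^n = 6^n * (1/n) [t^(n-1)] (1 - t)^(-n) = 6^n * (1/n) C(2n - 2, n - 1) = 6^n * C_{n-1}.
For n = 4: C_3 = C(6, 3) / 4 = 20/4 = 5.
With the 6^4 = 1296 factor, the coefficient is 1296 * 5 = 6480.

6480


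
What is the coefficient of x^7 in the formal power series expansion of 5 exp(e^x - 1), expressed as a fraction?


exp(e^x - 1) is the exponential generating function for the Bell numbers Bell_k: exp(e^x - 1) = sum_{k>=0} Bell_k x^k / k!.
So the coefficient of x^7 in 5 exp(e^x - 1) is 5 Bell_7 / 7!.
Computing: Bell_7 = 877 and 7! = 5040, giving
5 * 877/5040 = 877/1008.

877/1008


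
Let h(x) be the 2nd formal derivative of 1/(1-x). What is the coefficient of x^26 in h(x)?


Differentiating 2 times: d^2/dx^2 [1/(1-x)] = 2!/(1-x)^3.
The expansion 1/(1-x)^3 = sum_{k>=0} C(k+2, 2) x^k, so the coefficient of x^n in 2!/(1-x)^3 is 2! * C(n+2, 2).
For n = 26: 2 * C(28, 2) = 2 * 378 = 756

756


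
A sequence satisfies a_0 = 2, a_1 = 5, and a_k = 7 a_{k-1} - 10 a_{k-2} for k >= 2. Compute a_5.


The characteristic equation is t^2 - 7 t + 10 = 0, with roots r_1 = 5 and r_2 = 2 (so c_1 = r_1 + r_2, c_2 = -r_1 r_2 as required).
One can use the closed form a_n = A r_1^n + B r_2^n, but direct iteration is more reliable:
a_0 = 2, a_1 = 5, a_2 = 15, a_3 = 55, a_4 = 235, a_5 = 1095.
So a_5 = 1095.

1095


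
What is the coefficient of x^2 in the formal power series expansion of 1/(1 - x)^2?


The expansion 1/(1 - x)^r = sum_{k>=0} C(k + r - 1, r - 1) x^k follows from the multiset / negative-binomial theorem (or from repeated differentiation of the geometric series).
For r = 2 and k = 2:
C(3, 1) = 6 / (1 * 2) = 3.

3


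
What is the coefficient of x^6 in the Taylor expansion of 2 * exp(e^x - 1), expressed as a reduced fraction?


exp(e^x - 1) = sum_{k>=0} Bell_k x^k / k!, where Bell_k is the k-th Bell number.
So the coefficient of x^6 is 2 * Bell_6 / 6!.
Computing: Bell_6 = 203 and 6! = 720, giving
2 * 203/720 = 203/360.

203/360


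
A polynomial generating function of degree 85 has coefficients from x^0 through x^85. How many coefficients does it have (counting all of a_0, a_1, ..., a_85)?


A polynomial of degree 85 takes the form a_0 + a_1 x + ... + a_85 x^85.
The number of coefficients is 85 + 1 = 86.

86


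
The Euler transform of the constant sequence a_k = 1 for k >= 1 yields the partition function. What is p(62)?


The Euler transform converts the sequence a_k = 1 into the number of integer partitions.
Using the recurrence or dynamic programming:
p(62) = 1300156

1300156


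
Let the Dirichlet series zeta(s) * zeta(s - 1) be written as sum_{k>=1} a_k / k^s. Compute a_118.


Convolution gives a_k = sum_{d | k} d * 1 = sum_{d | k} d = sigma(k), the sum of positive divisors of k.
For k = 118, the divisors are 1, 2, 59, 118, so
sigma(118) = 1 + 2 + 59 + 118 = 180.

180


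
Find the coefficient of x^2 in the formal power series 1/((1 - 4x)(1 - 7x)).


By partial fractions or Cauchy convolution:
The coefficient equals sum_{k=0}^{2} 4^k * 7^(2-k).
= 93

93


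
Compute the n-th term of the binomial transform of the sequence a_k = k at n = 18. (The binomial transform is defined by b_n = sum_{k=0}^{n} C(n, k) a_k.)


With a_k = k, b_n = sum_{k=0}^{n} C(n, k) k. Using k * C(n, k) = n * C(n-1, k-1) gives b_n = n * sum_{k>=1} C(n-1, k-1) = n * 2^(n-1).
For n = 18: 18 * 2^17 = 18 * 131072 = 2359296.

2359296


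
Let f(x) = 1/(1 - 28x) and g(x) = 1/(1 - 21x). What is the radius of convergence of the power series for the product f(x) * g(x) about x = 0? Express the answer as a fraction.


The radius of 1/(1 - 28x) is 1/28 (nearest singularity at x = 1/28), and the radius of 1/(1 - 21x) is 1/21.
The product f(x)*g(x) = 1/((1 - 28x)(1 - 21x)) has singularities at both 1/28 and 1/21, so its radius of convergence is the distance to the nearest one:
min(1/28, 1/21) = 1/28.

1/28


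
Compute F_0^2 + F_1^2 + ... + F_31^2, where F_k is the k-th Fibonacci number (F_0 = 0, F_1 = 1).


There is a standard identity sum_{k=0}^{N} F_k^2 = F_N * F_{N+1} (proved inductively from the telescoping relation F_k^2 = F_k F_{k+1} - F_{k-1} F_k). Then
sum_{k=0}^{31} F_k^2 = F_31 F_32 - F_0 F_0.
Computing: F_31 = 1346269, F_32 = 2178309.
Sum = 1346269 * 2178309 = 2932589879121.

2932589879121


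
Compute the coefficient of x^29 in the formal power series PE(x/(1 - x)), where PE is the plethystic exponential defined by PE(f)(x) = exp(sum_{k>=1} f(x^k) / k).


For f(x) = x/(1 - x) we have
sum_{k>=1} f(x^k) / k = sum_{k>=1} (1/k) * x^k / (1 - x^k) = sum_{k, m >= 1} x^(k m) / k,
which after exponentiating simplifies to
PE(x/(1 - x)) = prod_{k>=1} 1 / (1 - x^k).
This is the generating function for the partition function p(n), so the coefficient of x^29 is p(29).
Computing p(29) by dynamic programming over parts 1, 2, ..., 29: p(29) = 4565.

4565


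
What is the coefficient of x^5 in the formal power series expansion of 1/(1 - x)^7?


The negative binomial / multiset identity is
1/(1 - x)^r = sum_{k>=0} C(k + r - 1, r - 1) x^k.
Here r = 7 and k = 5, so the coefficient is
C(5 + 6, 6) = C(11, 6)
= 462

462


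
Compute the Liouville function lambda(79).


The Liouville function is lambda(k) = (-1)^Omega(k), where Omega(k) counts the prime factors of k with multiplicity.
Factoring: 79 = 79, so Omega(79) = 1.
lambda(79) = (-1)^1 = -1.

-1


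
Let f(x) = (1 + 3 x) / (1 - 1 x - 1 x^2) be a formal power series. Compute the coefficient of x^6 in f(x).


Write f(x) = sum_{k>=0} a_k x^k. Multiplying both sides by 1 - 1 x - 1 x^2 gives
(1 - 1 x - 1 x^2) sum_{k>=0} a_k x^k = 1 + 3 x.
Matching coefficients:
 x^0: a_0 = 1
 x^1: a_1 - 1 a_0 = 3  =>  a_1 = 1*1 + 3 = 4
 x^k (k >= 2): a_k = 1 a_{k-1} + 1 a_{k-2}.
Iterating: a_2 = 5, a_3 = 9, a_4 = 14, a_5 = 23, a_6 = 37.
So the coefficient of x^6 is 37.

37


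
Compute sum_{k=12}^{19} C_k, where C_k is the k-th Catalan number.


C_12 through C_19: 208012, 742900, 2674440, 9694845, 35357670, 129644790, 477638700, 1767263190
Sum = 208012 + 742900 + 2674440 + 9694845 + 35357670 + 129644790 + 477638700 + 1767263190
= 2423224547

2423224547


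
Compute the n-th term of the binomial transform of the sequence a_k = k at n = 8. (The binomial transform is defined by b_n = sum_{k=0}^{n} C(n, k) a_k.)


With a_k = k, b_n = sum_{k=0}^{n} C(n, k) k. Using k * C(n, k) = n * C(n-1, k-1) gives b_n = n * sum_{k>=1} C(n-1, k-1) = n * 2^(n-1).
For n = 8: 8 * 2^7 = 8 * 128 = 1024.

1024


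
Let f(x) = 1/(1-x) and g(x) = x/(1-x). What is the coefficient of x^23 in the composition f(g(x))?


First simplify the composition: f(g(x)) = 1/(1 - x/(1-x)) = (1-x)/((1-x) - x) = (1-x)/(1-2x).
Now extract the coefficient. Write (1-x)/(1-2x) = 1/(1-2x) - x/(1-2x).
The coefficient of x^n in 1/(1-2x) is 2^n, and in x/(1-2x) is 2^(n-1) (for n >= 1).
So the coefficient of x^23 is 2^23 - 2^22 = 8388608 - 4194304 = 4194304.

4194304


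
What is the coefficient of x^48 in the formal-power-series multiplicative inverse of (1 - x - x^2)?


Let the inverse be f(x) = sum_{k>=0} a_k x^k. From f(x) * (1 - x - x^2) = 1 and matching coefficients:
 x^0: a_0 = 1.
 x^1: a_1 - a_0 = 0, so a_1 = 1.
 x^k (k >= 2): a_k - a_{k-1} - a_{k-2} = 0, i.e. a_k = a_{k-1} + a_{k-2}.
This is the Fibonacci-type recurrence shifted so that a_0 = a_1 = 1.
Iterating: a_0=1, a_1=1, a_2=2, a_3=3, a_4=5, a_5=8, a_6=13, a_7=21, a_8=34, a_9=55, ...
a_48 = 7778742049.

7778742049


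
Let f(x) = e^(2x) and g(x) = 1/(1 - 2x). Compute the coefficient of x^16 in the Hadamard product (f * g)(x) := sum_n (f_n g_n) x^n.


Expanding: f_k = 2^k/k! (from e^(2x)) and g_k = 2^k (from 1/(1 - 2x)). So the Hadamard coefficient (f * g)_k = 2^k 2^k / k! = (4)^k / k!.
For k = 16: 4^16/16! = 4294967296/20922789888000 = 131072/638512875.

131072/638512875


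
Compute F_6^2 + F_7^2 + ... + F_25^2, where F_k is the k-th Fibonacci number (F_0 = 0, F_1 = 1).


There is a standard identity sum_{k=0}^{N} F_k^2 = F_N * F_{N+1} (proved inductively from the telescoping relation F_k^2 = F_k F_{k+1} - F_{k-1} F_k). Then
sum_{k=6}^{25} F_k^2 = F_25 F_26 - F_5 F_6.
Computing: F_25 = 75025, F_26 = 121393, F_5 = 5, F_6 = 8.
Sum = 75025 * 121393 - 5 * 8 = 9107509785.

9107509785


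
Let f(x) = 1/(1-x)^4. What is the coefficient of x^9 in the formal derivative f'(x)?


Differentiate: d/dx [ 1/(1-x)^r ] = r / (1-x)^(r+1).
Here r = 4, so f'(x) = 4 / (1-x)^5.
The expansion of 1/(1-x)^(r+1) has coefficient of x^n equal to C(n+r, r).
So the coefficient of x^9 in f'(x) is
4 * C(13, 4) = 4 * 715 = 2860

2860


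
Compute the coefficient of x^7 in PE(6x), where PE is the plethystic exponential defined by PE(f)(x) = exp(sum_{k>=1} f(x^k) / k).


With f(x) = 6x, the exponent is sum_{k>=1} 6 x^k / k = 6 * (-ln(1 - x)). Exponentiating:
PE(6x) = exp(-6 ln(1 - x)) = 1/(1 - x)^6.
By the negative binomial expansion, [x^n] 1/(1 - x)^6 = C(n + 5, 5).
For n = 7: C(12, 5) = 792.

792


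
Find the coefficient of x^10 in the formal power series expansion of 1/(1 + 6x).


Write 1/(1 + c x) = 1/(1 - (-c) x) and apply the geometric-series identity
1/(1 - y) = sum_{k>=0} y^k to get 1/(1 + c x) = sum_{k>=0} (-c)^k x^k.
So the coefficient of x^k is (-c)^k = (-1)^k * c^k.
Here c = 6 and k = 10:
(-6)^10 = 1 * 60466176 = 60466176

60466176


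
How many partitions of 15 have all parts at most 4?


Using the generating function (1-x)^(-1)(1-x^2)^(-1)...(1-x^4)^(-1),
the coefficient of x^15 counts these restricted partitions.
Result = 54

54


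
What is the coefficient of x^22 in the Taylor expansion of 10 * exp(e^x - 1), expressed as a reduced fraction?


exp(e^x - 1) = sum_{k>=0} Bell_k x^k / k!, where Bell_k is the k-th Bell number.
So the coefficient of x^22 is 10 * Bell_22 / 22!.
Computing: Bell_22 = 4506715738447323 and 22! = 1124000727777607680000, giving
10 * 4506715738447323/1124000727777607680000 = 88366975263673/2203922995642368000.

88366975263673/2203922995642368000


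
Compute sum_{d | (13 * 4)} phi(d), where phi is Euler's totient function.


First, 13 * 4 = 52. One classical identity is sum_{d | n} phi(d) = n (each k in [1, n] has a unique gcd with n, and among the k's with gcd(k, n) = n/d there are phi(d) of them). So the sum equals 52. We also verify directly:
Divisors of 52: 1, 2, 4, 13, 26, 52.
phi values: 1, 1, 2, 12, 12, 24.
Sum = 52.

52


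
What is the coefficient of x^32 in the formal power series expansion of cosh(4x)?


The Maclaurin series is cosh(t) = sum_{m>=0} t^(2m) / (2m)!, so substituting t = 4x, only even powers of x are nonzero, with coefficient of x^(2m) equal to 4^(2m) / (2m)!.
For x^32 the coefficient is 4^32/32! = 18446744073709551616/263130836933693530167218012160000000 = 8589934592/122529844256906551386796875.

8589934592/122529844256906551386796875


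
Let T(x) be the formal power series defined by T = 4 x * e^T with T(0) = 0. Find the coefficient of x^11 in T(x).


Apply the Lagrange inversion formula: if T = 4 x * phi(T) with phi(t) = e^t, then
[x^n] T = 4^n * (1/n) [t^(n-1)] phi(t)^n = 4^n * (1/n) [t^(n-1)] e^(n t) = 4^n * (1/n) * n^(n-1) / (n-1)! = 4^n * n^(n-1) / n!.
When c = 1 this is the Cayley count of rooted labeled trees on n vertices, divided by n!.
For n = 11: 4^11 * 11^10 / 11! = 4194304 * 25937424601/39916800 = 38632614969344/14175.

38632614969344/14175


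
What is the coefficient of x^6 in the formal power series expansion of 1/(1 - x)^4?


The expansion 1/(1 - x)^r = sum_{k>=0} C(k + r - 1, r - 1) x^k follows from the multiset / negative-binomial theorem (or from repeated differentiation of the geometric series).
For r = 4 and k = 6:
C(9, 3) = 362880 / (6 * 720) = 84.

84


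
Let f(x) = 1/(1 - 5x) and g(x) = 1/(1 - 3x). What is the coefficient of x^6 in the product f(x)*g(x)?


The coefficient of x^n in f*g is the Cauchy product: sum_{k=0}^{n} a^k * b^(n-k).
With a=5, b=3, n=6:
sum_{k=0}^{6} 5^k * 3^(6-k)
= 37969

37969


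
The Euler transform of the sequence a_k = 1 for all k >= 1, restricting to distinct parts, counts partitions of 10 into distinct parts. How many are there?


Partitions of 10 into distinct parts can be computed via generating function.
Product (1+x)(1+x^2)(1+x^3)...
The coefficient of x^10 = 10

10


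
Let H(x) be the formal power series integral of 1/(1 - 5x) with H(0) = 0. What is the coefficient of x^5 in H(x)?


1/(1 - 5x) = sum_{k>=0} 5^k x^k. Integrating termwise with H(0) = 0:
H(x) = sum_{k>=0} 5^k x^(k+1) / (k+1) = sum_{m>=1} 5^(m-1) x^m / m.
For m = 5: 5^4/5 = 625/5 = 125.

125


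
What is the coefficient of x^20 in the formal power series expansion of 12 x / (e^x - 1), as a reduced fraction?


The exponential generating function for Bernoulli numbers is
x / (e^x - 1) = sum_{k>=0} B_k x^k / k!.
So the coefficient of x^20 in 12 x / (e^x - 1) is 12 B_20 / 20!.
Computing: B_20 = -174611/330, 20! = 2432902008176640000, giving
12 * -174611/330 / 2432902008176640000 = -174611/66904805224857600000.

-174611/66904805224857600000


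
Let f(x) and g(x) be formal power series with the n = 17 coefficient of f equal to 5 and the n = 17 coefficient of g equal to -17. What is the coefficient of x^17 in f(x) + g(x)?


Addition of formal power series is termwise.
The coefficient of x^17 in f + g = 5 + -17
= -12

-12


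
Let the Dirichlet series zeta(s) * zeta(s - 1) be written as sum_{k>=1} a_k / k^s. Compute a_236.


Convolution gives a_k = sum_{d | k} d * 1 = sum_{d | k} d = sigma(k), the sum of positive divisors of k.
For k = 236, the divisors are 1, 2, 4, 59, 118, 236, so
sigma(236) = 1 + 2 + 4 + 59 + 118 + 236 = 420.

420


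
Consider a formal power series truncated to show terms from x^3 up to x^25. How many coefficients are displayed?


From x^3 to x^25 inclusive, the count is 25 - 3 + 1 = 23.

23


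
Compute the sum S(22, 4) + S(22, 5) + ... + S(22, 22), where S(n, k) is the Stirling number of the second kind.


By definition, S(n, k) counts partitions of an n-set into exactly k nonempty blocks.
Computing row n = 22 for k = 4..22:
S(22, k): 727778623825, 19137821912055, 163305339345225, 602762379967440, 1142399079991620, 1241963303533920, 835143799377954, 366282500870286, 108823356051137, 22496861868481, 3295165281331, 345615943200, 26046574004, 1404142047, 53374629, 1389850, 23485, 231, 1
Sum = 4506710508270721.

4506710508270721


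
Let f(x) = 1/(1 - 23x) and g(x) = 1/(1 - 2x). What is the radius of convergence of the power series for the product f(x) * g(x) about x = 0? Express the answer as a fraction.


The radius of 1/(1 - 23x) is 1/23 (nearest singularity at x = 1/23), and the radius of 1/(1 - 2x) is 1/2.
The product f(x)*g(x) = 1/((1 - 23x)(1 - 2x)) has singularities at both 1/23 and 1/2, so its radius of convergence is the distance to the nearest one:
min(1/23, 1/2) = 1/23.

1/23
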